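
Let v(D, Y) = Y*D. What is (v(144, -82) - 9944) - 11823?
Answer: -33575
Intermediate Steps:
v(D, Y) = D*Y
(v(144, -82) - 9944) - 11823 = (144*(-82) - 9944) - 11823 = (-11808 - 9944) - 11823 = -21752 - 11823 = -33575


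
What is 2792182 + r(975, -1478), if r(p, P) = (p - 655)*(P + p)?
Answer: 2631222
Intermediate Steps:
r(p, P) = (-655 + p)*(P + p)
2792182 + r(975, -1478) = 2792182 + (975² - 655*(-1478) - 655*975 - 1478*975) = 2792182 + (950625 + 968090 - 638625 - 1441050) = 2792182 - 160960 = 2631222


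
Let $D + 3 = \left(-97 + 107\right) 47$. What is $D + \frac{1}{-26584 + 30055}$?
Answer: $\frac{1620958}{3471} \approx 467.0$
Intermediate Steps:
$D = 467$ ($D = -3 + \left(-97 + 107\right) 47 = -3 + 10 \cdot 47 = -3 + 470 = 467$)
$D + \frac{1}{-26584 + 30055} = 467 + \frac{1}{-26584 + 30055} = 467 + \frac{1}{3471} = \frac{1620958}{3471}$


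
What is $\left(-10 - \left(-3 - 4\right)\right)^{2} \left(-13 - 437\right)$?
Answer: $-4050$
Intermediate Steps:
$\left(-10 - \left(-3 - 4\right)\right)^{2} \left(-13 - 437\right) = \left(-10 + \left(3 - -4\right)\right)^{2} \left(-450\right) = \left(-10 + \left(3 + 4\right)\right)^{2} \left(-450\right) = \left(-10 + 7\right)^{2} \left(-450\right) = \left(-3\right)^{2} \left(-450\right) = 9 \left(-450\right) = -4050$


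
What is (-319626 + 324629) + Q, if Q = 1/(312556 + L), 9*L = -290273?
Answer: 12621223202/2522731 ≈ 5003.0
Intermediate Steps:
L = -290273/9 (L = (1/9)*(-290273) = -290273/9 ≈ -32253.)
Q = 9/2522731 (Q = 1/(312556 - 290273/9) = 1/(2522731/9) = 9/2522731 ≈ 3.5676e-6)
(-319626 + 324629) + Q = (-319626 + 324629) + 9/2522731 = 5003 + 9/2522731 = 12621223202/2522731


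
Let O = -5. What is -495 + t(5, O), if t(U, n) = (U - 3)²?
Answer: -491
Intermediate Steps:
t(U, n) = (-3 + U)²
-495 + t(5, O) = -495 + (-3 + 5)² = -495 + 2² = -495 + 4 = -491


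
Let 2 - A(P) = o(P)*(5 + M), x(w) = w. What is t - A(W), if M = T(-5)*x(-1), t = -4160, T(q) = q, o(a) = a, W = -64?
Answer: -4802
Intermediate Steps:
M = 5 (M = -5*(-1) = 5)
A(P) = 2 - 10*P (A(P) = 2 - P*(5 + 5) = 2 - P*10 = 2 - 10*P)
t - A(W) = -4160 - (2 - 10*(-64)) = -4160 - (2 + 640) = -4160 - 1*642 = -4160 - 642 = -4802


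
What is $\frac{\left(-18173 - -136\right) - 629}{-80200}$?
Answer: $\frac{9333}{40100} \approx 0.23274$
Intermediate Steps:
$\frac{\left(-18173 - -136\right) - 629}{-80200} = \left(\left(-18173 + 136\right) - 629\right) \left(- \frac{1}{80200}\right) = \left(-18037 - 629\right) \left(- \frac{1}{80200}\right) = \left(-18666\right) \left(- \frac{1}{80200}\right) = \frac{9333}{40100}$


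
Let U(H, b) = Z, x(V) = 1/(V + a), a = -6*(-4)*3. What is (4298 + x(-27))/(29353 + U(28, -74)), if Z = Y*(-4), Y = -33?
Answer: 193411/1326825 ≈ 0.14577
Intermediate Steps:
Z = 132 (Z = -33*(-4) = 132)
a = 72 (a = 24*3 = 72)
x(V) = 1/(72 + V) (x(V) = 1/(V + 72) = 1/(72 + V))
U(H, b) = 132
(4298 + x(-27))/(29353 + U(28, -74)) = (4298 + 1/(72 - 27))/(29353 + 132) = (4298 + 1/45)/29485 = (4298 + 1/45)*(1/29485) = (193411/45)*(1/29485) = 193411/1326825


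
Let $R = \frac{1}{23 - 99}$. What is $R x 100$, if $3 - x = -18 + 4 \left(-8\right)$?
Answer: $- \frac{1325}{19} \approx -69.737$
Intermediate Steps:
$R = - \frac{1}{76}$ ($R = \frac{1}{-76} = - \frac{1}{76} \approx -0.013158$)
$x = 53$ ($x = 3 - \left(-18 + 4 \left(-8\right)\right) = 3 - \left(-18 - 32\right) = 3 - -50 = 3 + 50 = 53$)
$R x 100 = \left(- \frac{1}{76}\right) 53 \cdot 100 = \left(- \frac{53}{76}\right) 100 = - \frac{1325}{19}$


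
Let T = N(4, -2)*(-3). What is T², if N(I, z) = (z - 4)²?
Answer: 11664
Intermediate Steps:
N(I, z) = (-4 + z)²
T = -108 (T = (-4 - 2)²*(-3) = (-6)²*(-3) = 36*(-3) = -108)
T² = (-108)² = 11664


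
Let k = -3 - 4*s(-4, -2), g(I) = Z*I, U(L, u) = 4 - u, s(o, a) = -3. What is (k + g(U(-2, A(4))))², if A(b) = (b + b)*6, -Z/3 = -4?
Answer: 269361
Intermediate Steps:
Z = 12 (Z = -3*(-4) = 12)
A(b) = 12*b (A(b) = (2*b)*6 = 12*b)
g(I) = 12*I
k = 9 (k = -3 - 4*(-3) = -3 + 12 = 9)
(k + g(U(-2, A(4))))² = (9 + 12*(4 - 12*4))² = (9 + 12*(4 - 1*48))² = (9 + 12*(4 - 48))² = (9 + 12*(-44))² = (9 - 528)² = (-519)² = 269361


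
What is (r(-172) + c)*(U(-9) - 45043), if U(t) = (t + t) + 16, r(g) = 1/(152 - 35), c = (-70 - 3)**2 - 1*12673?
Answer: 330810095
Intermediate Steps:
c = -7344 (c = (-73)**2 - 12673 = 5329 - 12673 = -7344)
r(g) = 1/117
U(t) = 16 + 2*t (U(t) = 2*t + 16 = 16 + 2*t)
(r(-172) + c)*(U(-9) - 45043) = (1/117 - 7344)*((16 + 2*(-9)) - 45043) = -859247*((16 - 18) - 45043)/117 = -859247*(-2 - 45043)/117 = -859247/117*(-45045) = 330810095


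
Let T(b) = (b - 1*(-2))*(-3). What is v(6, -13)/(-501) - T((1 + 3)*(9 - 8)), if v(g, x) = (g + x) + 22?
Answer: 3001/167 ≈ 17.970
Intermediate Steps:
v(g, x) = 22 + g + x
T(b) = -6 - 3*b (T(b) = (b + 2)*(-3) = (2 + b)*(-3) = -6 - 3*b)
v(6, -13)/(-501) - T((1 + 3)*(9 - 8)) = (22 + 6 - 13)/(-501) - (-6 - 3*(1 + 3)*(9 - 8)) = 15*(-1/501) - (-6 - 12) = -5/167 - (-6 - 3*4) = -5/167 - (-6 - 12) = -5/167 - 1*(-18) = -5/167 + 18 = 3001/167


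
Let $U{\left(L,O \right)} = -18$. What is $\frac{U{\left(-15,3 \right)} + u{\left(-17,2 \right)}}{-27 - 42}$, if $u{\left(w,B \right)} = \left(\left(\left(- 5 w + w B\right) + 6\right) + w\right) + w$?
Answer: $- \frac{5}{69} \approx -0.072464$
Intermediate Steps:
$u{\left(w,B \right)} = 6 - 3 w + B w$ ($u{\left(w,B \right)} = \left(\left(\left(- 5 w + B w\right) + 6\right) + w\right) + w = \left(\left(6 - 5 w + B w\right) + w\right) + w = \left(6 - 4 w + B w\right) + w = 6 - 3 w + B w$)
$\frac{U{\left(-15,3 \right)} + u{\left(-17,2 \right)}}{-27 - 42} = \frac{-18 + \left(6 - -51 + 2 \left(-17\right)\right)}{-27 - 42} = \frac{-18 + \left(6 + 51 - 34\right)}{-69} = \left(-18 + 23\right) \left(- \frac{1}{69}\right) = 5 \left(- \frac{1}{69}\right) = - \frac{5}{69}$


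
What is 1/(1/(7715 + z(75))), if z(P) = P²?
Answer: 13340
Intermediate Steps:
1/(1/(7715 + z(75))) = 1/(1/(7715 + 75²)) = 1/(1/(7715 + 5625)) = 1/(1/13340) = 13340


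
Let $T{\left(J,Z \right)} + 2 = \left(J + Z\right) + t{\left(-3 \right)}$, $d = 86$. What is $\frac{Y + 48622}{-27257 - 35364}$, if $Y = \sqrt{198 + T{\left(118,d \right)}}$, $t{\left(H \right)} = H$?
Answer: $- \frac{48622}{62621} - \frac{\sqrt{397}}{62621} \approx -0.77677$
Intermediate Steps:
$T{\left(J,Z \right)} = -5 + J + Z$ ($T{\left(J,Z \right)} = -2 - \left(3 - J - Z\right) = -2 + \left(-3 + J + Z\right) = -5 + J + Z$)
$Y = \sqrt{397}$ ($Y = \sqrt{198 + \left(-5 + 118 + 86\right)} = \sqrt{198 + 199} = \sqrt{397} \approx 19.925$)
$\frac{Y + 48622}{-27257 - 35364} = \frac{\sqrt{397} + 48622}{-27257 - 35364} = \frac{48622 + \sqrt{397}}{-62621} = \left(48622 + \sqrt{397}\right) \left(- \frac{1}{62621}\right) = - \frac{48622}{62621} - \frac{\sqrt{397}}{62621}$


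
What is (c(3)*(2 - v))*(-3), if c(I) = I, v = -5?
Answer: -63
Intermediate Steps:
(c(3)*(2 - v))*(-3) = (3*(2 - 1*(-5)))*(-3) = (3*(2 + 5))*(-3) = (3*7)*(-3) = 21*(-3) = -63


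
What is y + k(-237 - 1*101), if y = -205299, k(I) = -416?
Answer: -205715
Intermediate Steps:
y + k(-237 - 1*101) = -205299 - 416 = -205715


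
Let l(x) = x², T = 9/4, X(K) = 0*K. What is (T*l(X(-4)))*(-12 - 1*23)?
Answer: 0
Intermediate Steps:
X(K) = 0
T = 9/4 (T = 9*(¼) = 9/4 ≈ 2.2500)
(T*l(X(-4)))*(-12 - 1*23) = ((9/4)*0²)*(-12 - 1*23) = ((9/4)*0)*(-12 - 23) = 0*(-35) = 0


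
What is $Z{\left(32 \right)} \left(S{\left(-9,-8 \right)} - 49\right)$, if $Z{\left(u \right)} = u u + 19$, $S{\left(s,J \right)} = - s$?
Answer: $-41720$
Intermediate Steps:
$Z{\left(u \right)} = 19 + u^{2}$ ($Z{\left(u \right)} = u^{2} + 19 = 19 + u^{2}$)
$Z{\left(32 \right)} \left(S{\left(-9,-8 \right)} - 49\right) = \left(19 + 32^{2}\right) \left(\left(-1\right) \left(-9\right) - 49\right) = \left(19 + 1024\right) \left(9 - 49\right) = 1043 \left(-40\right) = -41720$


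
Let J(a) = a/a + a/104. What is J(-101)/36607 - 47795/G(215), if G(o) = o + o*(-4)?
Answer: 36392336939/491119512 ≈ 74.101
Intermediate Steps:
J(a) = 1 + a/104 (J(a) = 1 + a*(1/104) = 1 + a/104)
G(o) = -3*o (G(o) = o - 4*o = -3*o)
J(-101)/36607 - 47795/G(215) = (1 + (1/104)*(-101))/36607 - 47795/((-3*215)) = (1 - 101/104)*(1/36607) - 47795/(-645) = (3/104)*(1/36607) - 47795*(-1/645) = 3/3807128 + 9559/129 = 36392336939/491119512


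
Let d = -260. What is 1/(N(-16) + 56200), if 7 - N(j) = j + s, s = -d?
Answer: 1/55963 ≈ 1.7869e-5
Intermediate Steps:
s = 260 (s = -1*(-260) = 260)
N(j) = -253 - j (N(j) = 7 - (j + 260) = 7 - (260 + j) = 7 + (-260 - j) = -253 - j)
1/(N(-16) + 56200) = 1/((-253 - 1*(-16)) + 56200) = 1/((-253 + 16) + 56200) = 1/(-237 + 56200) = 1/55963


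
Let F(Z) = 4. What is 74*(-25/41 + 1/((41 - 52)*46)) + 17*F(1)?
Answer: 235797/10373 ≈ 22.732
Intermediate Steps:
74*(-25/41 + 1/((41 - 52)*46)) + 17*F(1) = 74*(-25/41 + 1/((41 - 52)*46)) + 17*4 = 74*(-25*1/41 + (1/46)/(-11)) + 68 = 74*(-25/41 - 1/11*1/46) + 68 = 74*(-25/41 - 1/506) + 68 = 74*(-12691/20746) + 68 = -469567/10373 + 68 = 235797/10373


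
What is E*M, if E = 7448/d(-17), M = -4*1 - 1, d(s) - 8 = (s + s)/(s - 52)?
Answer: -1284780/293 ≈ -4384.9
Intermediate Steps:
d(s) = 8 + 2*s/(-52 + s) (d(s) = 8 + (s + s)/(s - 52) = 8 + (2*s)/(-52 + s) = 8 + 2*s/(-52 + s))
M = -5 (M = -4 - 1 = -5)
E = 256956/293 (E = 7448/((2*(-208 + 5*(-17))/(-52 - 17))) = 7448/((2*(-208 - 85)/(-69))) = 7448/((2*(-1/69)*(-293))) = 7448/(586/69) = 7448*(69/586) = 256956/293 ≈ 876.98)
E*M = (256956/293)*(-5) = -1284780/293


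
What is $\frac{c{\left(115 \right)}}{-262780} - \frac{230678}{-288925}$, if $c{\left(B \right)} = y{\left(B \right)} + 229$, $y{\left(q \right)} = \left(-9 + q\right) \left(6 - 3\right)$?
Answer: $\frac{1727414939}{2169248900} \approx 0.79632$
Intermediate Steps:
$y{\left(q \right)} = -27 + 3 q$ ($y{\left(q \right)} = \left(-9 + q\right) 3 = -27 + 3 q$)
$c{\left(B \right)} = 202 + 3 B$ ($c{\left(B \right)} = \left(-27 + 3 B\right) + 229 = 202 + 3 B$)
$\frac{c{\left(115 \right)}}{-262780} - \frac{230678}{-288925} = \frac{202 + 3 \cdot 115}{-262780} - \frac{230678}{-288925} = \left(202 + 345\right) \left(- \frac{1}{262780}\right) - - \frac{32954}{41275} = 547 \left(- \frac{1}{262780}\right) + \frac{32954}{41275} = - \frac{547}{262780} + \frac{32954}{41275} = \frac{1727414939}{2169248900}$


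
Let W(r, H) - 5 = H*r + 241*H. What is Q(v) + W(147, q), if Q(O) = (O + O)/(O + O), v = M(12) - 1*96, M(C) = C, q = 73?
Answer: 28330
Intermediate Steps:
v = -84 (v = 12 - 1*96 = 12 - 96 = -84)
Q(O) = 1 (Q(O) = (2*O)/((2*O)) = (2*O)*(1/(2*O)) = 1)
W(r, H) = 5 + 241*H + H*r (W(r, H) = 5 + (H*r + 241*H) = 5 + (241*H + H*r) = 5 + 241*H + H*r)
Q(v) + W(147, q) = 1 + (5 + 241*73 + 73*147) = 1 + (5 + 17593 + 10731) = 1 + 28329 = 28330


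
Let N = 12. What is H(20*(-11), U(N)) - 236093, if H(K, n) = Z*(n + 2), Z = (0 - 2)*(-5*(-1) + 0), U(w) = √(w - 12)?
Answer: -236113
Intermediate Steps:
U(w) = √(-12 + w)
Z = -10 (Z = -2*(5 + 0) = -2*5 = -10)
H(K, n) = -20 - 10*n (H(K, n) = -10*(n + 2) = -10*(2 + n) = -20 - 10*n)
H(20*(-11), U(N)) - 236093 = (-20 - 10*√(-12 + 12)) - 236093 = (-20 - 10*√0) - 236093 = (-20 - 10*0) - 236093 = (-20 + 0) - 236093 = -20 - 236093 = -236113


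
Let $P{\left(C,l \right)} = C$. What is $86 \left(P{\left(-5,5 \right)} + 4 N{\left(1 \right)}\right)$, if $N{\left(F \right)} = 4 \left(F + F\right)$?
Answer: $2322$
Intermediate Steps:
$N{\left(F \right)} = 8 F$ ($N{\left(F \right)} = 4 \cdot 2 F = 8 F$)
$86 \left(P{\left(-5,5 \right)} + 4 N{\left(1 \right)}\right) = 86 \left(-5 + 4 \cdot 8 \cdot 1\right) = 86 \left(-5 + 4 \cdot 8\right) = 86 \left(-5 + 32\right) = 86 \cdot 27 = 2322$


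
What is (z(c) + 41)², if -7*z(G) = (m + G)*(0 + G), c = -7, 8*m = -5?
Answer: 71289/64 ≈ 1113.9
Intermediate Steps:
m = -5/8 (m = (⅛)*(-5) = -5/8 ≈ -0.62500)
z(G) = -G*(-5/8 + G)/7 (z(G) = -(-5/8 + G)*(0 + G)/7 = -(-5/8 + G)*G/7 = -G*(-5/8 + G)/7)
(z(c) + 41)² = ((1/56)*(-7)*(5 - 8*(-7)) + 41)² = ((1/56)*(-7)*(5 + 56) + 41)² = ((1/56)*(-7)*61 + 41)² = (-61/8 + 41)² = (267/8)² = 71289/64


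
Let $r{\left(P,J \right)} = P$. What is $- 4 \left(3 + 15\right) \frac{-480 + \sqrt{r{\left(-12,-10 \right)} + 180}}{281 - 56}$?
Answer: $\frac{768}{5} - \frac{16 \sqrt{42}}{25} \approx 149.45$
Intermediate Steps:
$- 4 \left(3 + 15\right) \frac{-480 + \sqrt{r{\left(-12,-10 \right)} + 180}}{281 - 56} = - 4 \left(3 + 15\right) \frac{-480 + \sqrt{-12 + 180}}{281 - 56} = \left(-4\right) 18 \frac{-480 + \sqrt{168}}{225} = - 72 \left(-480 + 2 \sqrt{42}\right) \frac{1}{225} = - 72 \left(- \frac{32}{15} + \frac{2 \sqrt{42}}{225}\right) = \frac{768}{5} - \frac{16 \sqrt{42}}{25}$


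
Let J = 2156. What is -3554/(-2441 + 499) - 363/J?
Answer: 316249/190316 ≈ 1.6617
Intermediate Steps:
-3554/(-2441 + 499) - 363/J = -3554/(-2441 + 499) - 363/2156 = -3554/(-1942) - 363*1/2156 = -3554*(-1/1942) - 33/196 = 1777/971 - 33/196 = 316249/190316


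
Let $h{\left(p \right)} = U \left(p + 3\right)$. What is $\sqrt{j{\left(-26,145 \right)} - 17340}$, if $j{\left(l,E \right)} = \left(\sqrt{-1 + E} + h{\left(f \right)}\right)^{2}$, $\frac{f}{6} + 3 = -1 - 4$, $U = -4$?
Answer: $2 \sqrt{4881} \approx 139.73$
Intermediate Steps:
$f = -48$ ($f = -18 + 6 \left(-1 - 4\right) = -18 + 6 \left(-5\right) = -18 - 30 = -48$)
$h{\left(p \right)} = -12 - 4 p$ ($h{\left(p \right)} = - 4 \left(p + 3\right) = - 4 \left(3 + p\right) = -12 - 4 p$)
$j{\left(l,E \right)} = \left(180 + \sqrt{-1 + E}\right)^{2}$ ($j{\left(l,E \right)} = \left(\sqrt{-1 + E} - -180\right)^{2} = \left(\sqrt{-1 + E} + \left(-12 + 192\right)\right)^{2} = \left(\sqrt{-1 + E} + 180\right)^{2} = \left(180 + \sqrt{-1 + E}\right)^{2}$)
$\sqrt{j{\left(-26,145 \right)} - 17340} = \sqrt{\left(180 + \sqrt{-1 + 145}\right)^{2} - 17340} = \sqrt{\left(180 + \sqrt{144}\right)^{2} - 17340} = \sqrt{\left(180 + 12\right)^{2} - 17340} = \sqrt{192^{2} - 17340} = \sqrt{36864 - 17340} = \sqrt{19524} = 2 \sqrt{4881}$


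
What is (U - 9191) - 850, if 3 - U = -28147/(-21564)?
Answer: -216487579/21564 ≈ -10039.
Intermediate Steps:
U = 36545/21564 (U = 3 - (-28147)/(-21564) = 3 - (-28147)*(-1)/21564 = 3 - 1*28147/21564 = 3 - 28147/21564 = 36545/21564 ≈ 1.6947)
(U - 9191) - 850 = (36545/21564 - 9191) - 850 = -198158179/21564 - 850 = -216487579/21564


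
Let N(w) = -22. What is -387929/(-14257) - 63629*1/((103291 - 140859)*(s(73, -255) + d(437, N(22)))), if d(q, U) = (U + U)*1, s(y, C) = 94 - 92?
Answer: 611188941571/22495492992 ≈ 27.169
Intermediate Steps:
s(y, C) = 2
d(q, U) = 2*U (d(q, U) = (2*U)*1 = 2*U)
-387929/(-14257) - 63629*1/((103291 - 140859)*(s(73, -255) + d(437, N(22)))) = -387929/(-14257) - 63629*1/((2 + 2*(-22))*(103291 - 140859)) = -387929*(-1/14257) - 63629*(-1/(37568*(2 - 44))) = 387929/14257 - 63629/((-37568*(-42))) = 387929/14257 - 63629/1577856 = 611188941571/22495492992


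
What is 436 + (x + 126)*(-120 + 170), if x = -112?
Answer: 1136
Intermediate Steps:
436 + (x + 126)*(-120 + 170) = 436 + (-112 + 126)*(-120 + 170) = 436 + 14*50 = 436 + 700 = 1136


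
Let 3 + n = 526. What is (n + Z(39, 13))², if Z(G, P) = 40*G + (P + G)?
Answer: 4558225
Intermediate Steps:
n = 523 (n = -3 + 526 = 523)
Z(G, P) = P + 41*G (Z(G, P) = 40*G + (G + P) = P + 41*G)
(n + Z(39, 13))² = (523 + (13 + 41*39))² = (523 + (13 + 1599))² = (523 + 1612)² = 2135² = 4558225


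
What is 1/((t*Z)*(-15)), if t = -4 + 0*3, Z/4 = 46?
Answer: 1/11040 ≈ 9.0580e-5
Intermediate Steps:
Z = 184 (Z = 4*46 = 184)
t = -4 (t = -4 + 0 = -4)
1/((t*Z)*(-15)) = 1/(-4*184*(-15)) = 1/(-736*(-15)) = 1/11040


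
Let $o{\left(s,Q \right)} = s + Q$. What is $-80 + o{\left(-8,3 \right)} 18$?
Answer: $-170$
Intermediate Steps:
$o{\left(s,Q \right)} = Q + s$
$-80 + o{\left(-8,3 \right)} 18 = -80 + \left(3 - 8\right) 18 = -80 - 90 = -170$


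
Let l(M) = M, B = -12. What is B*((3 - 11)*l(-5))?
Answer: -480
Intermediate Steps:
B*((3 - 11)*l(-5)) = -12*(3 - 11)*(-5) = -(-96)*(-5) = -12*40 = -480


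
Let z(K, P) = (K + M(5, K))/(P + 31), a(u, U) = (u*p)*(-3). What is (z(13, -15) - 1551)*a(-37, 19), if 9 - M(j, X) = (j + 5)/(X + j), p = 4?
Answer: -8256587/12 ≈ -6.8805e+5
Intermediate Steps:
a(u, U) = -12*u (a(u, U) = (u*4)*(-3) = (4*u)*(-3) = -12*u)
M(j, X) = 9 - (5 + j)/(X + j) (M(j, X) = 9 - (j + 5)/(X + j) = 9 - (5 + j)/(X + j))
z(K, P) = (K + (35 + 9*K)/(5 + K))/(31 + P) (z(K, P) = (K + (-5 + 8*5 + 9*K)/(K + 5))/(P + 31) = (K + (-5 + 40 + 9*K)/(5 + K))/(31 + P) = (K + (35 + 9*K)/(5 + K))/(31 + P))
(z(13, -15) - 1551)*a(-37, 19) = ((35 + 9*13 + 13*(5 + 13))/((5 + 13)*(31 - 15)) - 1551)*(-12*(-37)) = ((35 + 117 + 13*18)/(18*16) - 1551)*444 = ((1/18)*(1/16)*(35 + 117 + 234) - 1551)*444 = ((1/18)*(1/16)*386 - 1551)*444 = (193/144 - 1551)*444 = -223151/144*444 = -8256587/12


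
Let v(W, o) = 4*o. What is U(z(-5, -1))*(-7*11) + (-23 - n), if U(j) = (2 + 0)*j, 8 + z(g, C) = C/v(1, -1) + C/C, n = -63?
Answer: 2159/2 ≈ 1079.5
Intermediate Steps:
z(g, C) = -7 - C/4 (z(g, C) = -8 + (C/((4*(-1))) + C/C) = -8 + (C/(-4) + 1) = -8 + (C*(-1/4) + 1) = -8 + (-C/4 + 1) = -8 + (1 - C/4) = -7 - C/4)
U(j) = 2*j
U(z(-5, -1))*(-7*11) + (-23 - n) = (2*(-7 - 1/4*(-1)))*(-7*11) + (-23 - 1*(-63)) = (2*(-7 + 1/4))*(-77) + (-23 + 63) = (2*(-27/4))*(-77) + 40 = -27/2*(-77) + 40 = 2079/2 + 40 = 2159/2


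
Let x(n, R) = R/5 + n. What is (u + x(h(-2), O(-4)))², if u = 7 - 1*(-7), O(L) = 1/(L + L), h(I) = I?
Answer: 229441/1600 ≈ 143.40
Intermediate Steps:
O(L) = 1/(2*L)
x(n, R) = n + R/5 (x(n, R) = R*(⅕) + n = R/5 + n = n + R/5)
u = 14 (u = 7 + 7 = 14)
(u + x(h(-2), O(-4)))² = (14 + (-2 + ((½)/(-4))/5))² = (14 + (-2 + ((½)*(-¼))/5))² = (14 + (-2 + (⅕)*(-⅛)))² = (14 + (-2 - 1/40))² = (14 - 81/40)² = (479/40)² = 229441/1600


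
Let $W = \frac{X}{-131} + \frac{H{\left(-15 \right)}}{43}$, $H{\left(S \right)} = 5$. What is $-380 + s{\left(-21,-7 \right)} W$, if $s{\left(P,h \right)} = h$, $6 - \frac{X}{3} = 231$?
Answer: $- \frac{2348300}{5633} \approx -416.88$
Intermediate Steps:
$X = -675$ ($X = 18 - 693 = -675$)
$W = \frac{29680}{5633}$ ($W = - \frac{675}{-131} + \frac{5}{43} = \left(-675\right) \left(- \frac{1}{131}\right) + 5 \cdot \frac{1}{43} = \frac{675}{131} + \frac{5}{43} = \frac{29680}{5633} \approx 5.269$)
$-380 + s{\left(-21,-7 \right)} W = -380 - \frac{207760}{5633} = - \frac{2348300}{5633}$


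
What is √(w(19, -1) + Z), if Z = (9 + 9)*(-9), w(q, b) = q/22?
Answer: I*√77990/22 ≈ 12.694*I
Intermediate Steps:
w(q, b) = q/22 (w(q, b) = q*(1/22) = q/22)
Z = -162 (Z = 18*(-9) = -162)
√(w(19, -1) + Z) = √((1/22)*19 - 162) = √(19/22 - 162) = √(-3545/22) = I*√77990/22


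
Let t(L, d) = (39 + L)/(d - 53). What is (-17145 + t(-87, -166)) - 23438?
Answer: -2962543/73 ≈ -40583.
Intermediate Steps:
t(L, d) = (39 + L)/(-53 + d)
(-17145 + t(-87, -166)) - 23438 = (-17145 + (39 - 87)/(-53 - 166)) - 23438 = (-17145 - 48/(-219)) - 23438 = (-17145 - 1/219*(-48)) - 23438 = (-17145 + 16/73) - 23438 = -1251569/73 - 23438 = -2962543/73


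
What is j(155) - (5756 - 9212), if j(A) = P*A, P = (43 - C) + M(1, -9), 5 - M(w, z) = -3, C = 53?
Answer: 3146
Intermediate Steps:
M(w, z) = 8 (M(w, z) = 5 - 1*(-3) = 5 + 3 = 8)
P = -2 (P = (43 - 1*53) + 8 = (43 - 53) + 8 = -10 + 8 = -2)
j(A) = -2*A
j(155) - (5756 - 9212) = -2*155 - (5756 - 9212) = -310 - 1*(-3456) = -310 + 3456 = 3146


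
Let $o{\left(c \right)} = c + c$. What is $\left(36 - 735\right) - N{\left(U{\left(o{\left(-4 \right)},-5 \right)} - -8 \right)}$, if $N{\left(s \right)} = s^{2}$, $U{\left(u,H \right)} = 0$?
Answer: $-763$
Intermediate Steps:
$o{\left(c \right)} = 2 c$
$\left(36 - 735\right) - N{\left(U{\left(o{\left(-4 \right)},-5 \right)} - -8 \right)} = \left(36 - 735\right) - \left(0 - -8\right)^{2} = \left(36 - 735\right) - \left(0 + 8\right)^{2} = -699 - 8^{2} = -699 - 64 = -763$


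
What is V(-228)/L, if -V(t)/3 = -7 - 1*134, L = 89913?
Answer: 141/29971 ≈ 0.0047045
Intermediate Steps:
V(t) = 423 (V(t) = -3*(-7 - 1*134) = -3*(-7 - 134) = -3*(-141) = 423)
V(-228)/L = 423/89913 = 423*(1/89913) = 141/29971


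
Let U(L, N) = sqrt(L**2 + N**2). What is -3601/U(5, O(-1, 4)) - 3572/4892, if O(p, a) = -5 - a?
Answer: -893/1223 - 3601*sqrt(106)/106 ≈ -350.49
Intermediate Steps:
-3601/U(5, O(-1, 4)) - 3572/4892 = -3601/sqrt(5**2 + (-5 - 1*4)**2) - 3572/4892 = -3601/sqrt(25 + (-5 - 4)**2) - 3572*1/4892 = -3601/sqrt(25 + (-9)**2) - 893/1223 = -3601/sqrt(25 + 81) - 893/1223 = -3601*sqrt(106)/106 - 893/1223 = -893/1223 - 3601*sqrt(106)/106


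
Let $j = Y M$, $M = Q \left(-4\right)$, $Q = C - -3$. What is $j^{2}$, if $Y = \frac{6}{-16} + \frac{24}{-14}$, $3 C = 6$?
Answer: $\frac{342225}{196} \approx 1746.0$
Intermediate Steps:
$C = 2$ ($C = \frac{1}{3} \cdot 6 = 2$)
$Q = 5$ ($Q = 2 - -3 = 2 + 3 = 5$)
$M = -20$ ($M = 5 \left(-4\right) = -20$)
$Y = - \frac{117}{56}$ ($Y = 6 \left(- \frac{1}{16}\right) + 24 \left(- \frac{1}{14}\right) = - \frac{3}{8} - \frac{12}{7} = - \frac{117}{56} \approx -2.0893$)
$j = \frac{585}{14}$ ($j = \left(- \frac{117}{56}\right) \left(-20\right) = \frac{585}{14} \approx 41.786$)
$j^{2} = \left(\frac{585}{14}\right)^{2} = \frac{342225}{196}$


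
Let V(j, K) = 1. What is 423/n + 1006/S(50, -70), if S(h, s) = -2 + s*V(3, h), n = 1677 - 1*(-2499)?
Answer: -57925/4176 ≈ -13.871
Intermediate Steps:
n = 4176 (n = 1677 + 2499 = 4176)
S(h, s) = -2 + s (S(h, s) = -2 + s*1 = -2 + s)
423/n + 1006/S(50, -70) = 423/4176 + 1006/(-2 - 70) = 423*(1/4176) + 1006/(-72) = 47/464 + 1006*(-1/72) = 47/464 - 503/36 = -57925/4176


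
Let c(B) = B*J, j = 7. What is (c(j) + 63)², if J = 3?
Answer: 7056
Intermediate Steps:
c(B) = 3*B (c(B) = B*3 = 3*B)
(c(j) + 63)² = (3*7 + 63)² = (21 + 63)² = 84² = 7056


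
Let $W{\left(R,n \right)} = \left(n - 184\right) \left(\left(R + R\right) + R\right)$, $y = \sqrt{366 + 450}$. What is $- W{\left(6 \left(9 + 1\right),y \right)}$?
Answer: $33120 - 720 \sqrt{51} \approx 27978.0$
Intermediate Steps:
$y = 4 \sqrt{51}$ ($y = \sqrt{816} = 4 \sqrt{51} \approx 28.566$)
$W{\left(R,n \right)} = 3 R \left(-184 + n\right)$ ($W{\left(R,n \right)} = \left(-184 + n\right) \left(2 R + R\right) = \left(-184 + n\right) 3 R = 3 R \left(-184 + n\right)$)
$- W{\left(6 \left(9 + 1\right),y \right)} = - 3 \cdot 6 \left(9 + 1\right) \left(-184 + 4 \sqrt{51}\right) = - 3 \cdot 6 \cdot 10 \left(-184 + 4 \sqrt{51}\right) = - 3 \cdot 60 \left(-184 + 4 \sqrt{51}\right) = - (-33120 + 720 \sqrt{51}) = 33120 - 720 \sqrt{51}$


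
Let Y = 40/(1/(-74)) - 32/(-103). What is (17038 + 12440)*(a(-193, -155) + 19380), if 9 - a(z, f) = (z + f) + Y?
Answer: 68912459802/103 ≈ 6.6905e+8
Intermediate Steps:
Y = -304848/103 (Y = 40/(-1/74) - 32*(-1/103) = 40*(-74) + 32/103 = -2960 + 32/103 = -304848/103 ≈ -2959.7)
a(z, f) = 305775/103 - f - z (a(z, f) = 9 - ((z + f) - 304848/103) = 9 - ((f + z) - 304848/103) = 9 - (-304848/103 + f + z) = 9 + (304848/103 - f - z) = 305775/103 - f - z)
(17038 + 12440)*(a(-193, -155) + 19380) = (17038 + 12440)*((305775/103 - 1*(-155) - 1*(-193)) + 19380) = 29478*((305775/103 + 155 + 193) + 19380) = 29478*(341619/103 + 19380) = 29478*(2337759/103) = 68912459802/103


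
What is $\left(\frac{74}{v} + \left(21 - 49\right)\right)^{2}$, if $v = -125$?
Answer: $\frac{12773476}{15625} \approx 817.5$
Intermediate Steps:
$\left(\frac{74}{v} + \left(21 - 49\right)\right)^{2} = \left(\frac{74}{-125} + \left(21 - 49\right)\right)^{2} = \left(74 \left(- \frac{1}{125}\right) - 28\right)^{2} = \left(- \frac{74}{125} - 28\right)^{2} = \left(- \frac{3574}{125}\right)^{2} = \frac{12773476}{15625}$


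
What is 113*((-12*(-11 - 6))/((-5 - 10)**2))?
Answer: 7684/75 ≈ 102.45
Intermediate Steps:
113*((-12*(-11 - 6))/((-5 - 10)**2)) = 113*((-12*(-17))/((-15)**2)) = 113*(204/225) = 113*(204*(1/225)) = 113*(68/75) = 7684/75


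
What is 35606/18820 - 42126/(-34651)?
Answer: 1013297413/326065910 ≈ 3.1076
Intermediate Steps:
35606/18820 - 42126/(-34651) = 35606*(1/18820) - 42126*(-1/34651) = 17803/9410 + 42126/34651 = 1013297413/326065910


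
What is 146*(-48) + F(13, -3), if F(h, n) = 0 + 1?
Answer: -7007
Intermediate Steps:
F(h, n) = 1
146*(-48) + F(13, -3) = 146*(-48) + 1 = -7008 + 1 = -7007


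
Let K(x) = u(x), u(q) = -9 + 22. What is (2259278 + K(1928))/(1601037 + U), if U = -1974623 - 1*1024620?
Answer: -2259291/1398206 ≈ -1.6159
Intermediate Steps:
u(q) = 13
K(x) = 13
U = -2999243 (U = -1974623 - 1024620 = -2999243)
(2259278 + K(1928))/(1601037 + U) = (2259278 + 13)/(1601037 - 2999243) = 2259291/(-1398206) = 2259291*(-1/1398206) = -2259291/1398206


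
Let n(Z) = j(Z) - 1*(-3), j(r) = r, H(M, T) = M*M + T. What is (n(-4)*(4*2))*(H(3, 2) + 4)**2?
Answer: -1800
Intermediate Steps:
H(M, T) = T + M**2 (H(M, T) = M**2 + T = T + M**2)
n(Z) = 3 + Z (n(Z) = Z - 1*(-3) = Z + 3 = 3 + Z)
(n(-4)*(4*2))*(H(3, 2) + 4)**2 = ((3 - 4)*(4*2))*((2 + 3**2) + 4)**2 = (-1*8)*((2 + 9) + 4)**2 = -8*(11 + 4)**2 = -8*15**2 = -8*225 = -1800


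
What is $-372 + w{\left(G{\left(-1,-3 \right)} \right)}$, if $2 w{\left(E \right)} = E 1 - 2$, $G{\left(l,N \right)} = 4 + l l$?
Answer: $- \frac{741}{2} \approx -370.5$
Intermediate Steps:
$G{\left(l,N \right)} = 4 + l^{2}$
$w{\left(E \right)} = -1 + \frac{E}{2}$ ($w{\left(E \right)} = \frac{E 1 - 2}{2} = \frac{E - 2}{2} = \frac{-2 + E}{2} = -1 + \frac{E}{2}$)
$-372 + w{\left(G{\left(-1,-3 \right)} \right)} = -372 - \left(1 - \frac{4 + \left(-1\right)^{2}}{2}\right) = -372 - \left(1 - \frac{4 + 1}{2}\right) = -372 + \left(-1 + \frac{1}{2} \cdot 5\right) = -372 + \left(-1 + \frac{5}{2}\right) = -372 + \frac{3}{2} = - \frac{741}{2}$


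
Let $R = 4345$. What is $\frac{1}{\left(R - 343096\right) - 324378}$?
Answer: $- \frac{1}{663129} \approx -1.508 \cdot 10^{-6}$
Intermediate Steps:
$\frac{1}{\left(R - 343096\right) - 324378} = \frac{1}{\left(4345 - 343096\right) - 324378} = \frac{1}{-338751 - 324378} = \frac{1}{-663129} = - \frac{1}{663129}$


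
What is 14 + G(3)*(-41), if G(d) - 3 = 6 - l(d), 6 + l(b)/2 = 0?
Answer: -847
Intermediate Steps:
l(b) = -12 (l(b) = -12 + 2*0 = -12 + 0 = -12)
G(d) = 21 (G(d) = 3 + (6 - 1*(-12)) = 3 + (6 + 12) = 3 + 18 = 21)
14 + G(3)*(-41) = 14 + 21*(-41) = 14 - 861 = -847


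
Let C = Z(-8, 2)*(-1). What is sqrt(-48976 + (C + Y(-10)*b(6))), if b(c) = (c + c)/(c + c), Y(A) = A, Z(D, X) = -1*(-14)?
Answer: 70*I*sqrt(10) ≈ 221.36*I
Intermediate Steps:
Z(D, X) = 14
b(c) = 1 (b(c) = (2*c)/((2*c)) = (2*c)*(1/(2*c)) = 1)
C = -14 (C = 14*(-1) = -14)
sqrt(-48976 + (C + Y(-10)*b(6))) = sqrt(-48976 + (-14 - 10*1)) = sqrt(-48976 + (-14 - 10)) = sqrt(-48976 - 24) = sqrt(-49000) = 70*I*sqrt(10)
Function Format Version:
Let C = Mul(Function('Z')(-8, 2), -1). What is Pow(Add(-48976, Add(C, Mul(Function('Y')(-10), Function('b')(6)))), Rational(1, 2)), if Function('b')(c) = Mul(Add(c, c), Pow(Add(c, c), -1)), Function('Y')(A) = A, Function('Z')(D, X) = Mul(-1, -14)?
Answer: Mul(70, I, Pow(10, Rational(1, 2))) ≈ Mul(221.36, I)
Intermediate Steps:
Function('Z')(D, X) = 14
Function('b')(c) = 1 (Function('b')(c) = Mul(Mul(2, c), Pow(Mul(2, c), -1)) = Mul(Mul(2, c), Mul(Rational(1, 2), Pow(c, -1))) = 1)
C = -14 (C = Mul(14, -1) = -14)
Pow(Add(-48976, Add(C, Mul(Function('Y')(-10), Function('b')(6)))), Rational(1, 2)) = Pow(Add(-48976, Add(-14, Mul(-10, 1))), Rational(1, 2)) = Pow(Add(-48976, Add(-14, -10)), Rational(1, 2)) = Pow(Add(-48976, -24), Rational(1, 2)) = Pow(-49000, Rational(1, 2)) = Mul(70, I, Pow(10, Rational(1, 2)))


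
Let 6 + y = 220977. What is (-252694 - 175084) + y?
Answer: -206807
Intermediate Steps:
y = 220971 (y = -6 + 220977 = 220971)
(-252694 - 175084) + y = (-252694 - 175084) + 220971 = -427778 + 220971 = -206807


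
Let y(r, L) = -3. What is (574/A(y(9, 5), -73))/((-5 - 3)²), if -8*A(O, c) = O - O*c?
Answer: 287/888 ≈ 0.32320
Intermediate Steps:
A(O, c) = -O/8 + O*c/8 (A(O, c) = -(O - O*c)/8 = -O/8 + O*c/8)
(574/A(y(9, 5), -73))/((-5 - 3)²) = (574/(((⅛)*(-3)*(-1 - 73))))/((-5 - 3)²) = (574/(((⅛)*(-3)*(-74))))/((-8)²) = (574/(111/4))/64 = (574*(4/111))*(1/64) = (2296/111)*(1/64) = 287/888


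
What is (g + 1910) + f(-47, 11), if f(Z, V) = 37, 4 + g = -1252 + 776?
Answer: 1467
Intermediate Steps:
g = -480 (g = -4 + (-1252 + 776) = -4 - 476 = -480)
(g + 1910) + f(-47, 11) = (-480 + 1910) + 37 = 1430 + 37 = 1467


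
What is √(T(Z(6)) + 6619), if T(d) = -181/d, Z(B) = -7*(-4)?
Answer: √1296057/14 ≈ 81.318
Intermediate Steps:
Z(B) = 28
√(T(Z(6)) + 6619) = √(-181/28 + 6619) = √(185151/28) = √1296057/14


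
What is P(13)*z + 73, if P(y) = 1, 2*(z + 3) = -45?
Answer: 95/2 ≈ 47.500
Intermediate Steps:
z = -51/2 (z = -3 + (½)*(-45) = -3 - 45/2 = -51/2 ≈ -25.500)
P(13)*z + 73 = 1*(-51/2) + 73 = -51/2 + 73 = 95/2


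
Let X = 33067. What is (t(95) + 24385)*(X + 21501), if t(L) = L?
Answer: 1335824640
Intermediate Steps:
(t(95) + 24385)*(X + 21501) = (95 + 24385)*(33067 + 21501) = 24480*54568 = 1335824640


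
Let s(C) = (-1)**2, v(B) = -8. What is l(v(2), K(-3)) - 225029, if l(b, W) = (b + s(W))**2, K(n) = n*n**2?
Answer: -224980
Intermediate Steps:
s(C) = 1
K(n) = n**3
l(b, W) = (1 + b)**2 (l(b, W) = (b + 1)**2 = (1 + b)**2)
l(v(2), K(-3)) - 225029 = (1 - 8)**2 - 225029 = (-7)**2 - 225029 = 49 - 225029 = -224980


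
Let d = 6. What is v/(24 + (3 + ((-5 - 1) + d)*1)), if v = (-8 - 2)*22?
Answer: -220/27 ≈ -8.1481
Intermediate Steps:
v = -220 (v = -10*22 = -220)
v/(24 + (3 + ((-5 - 1) + d)*1)) = -220/(24 + (3 + ((-5 - 1) + 6)*1)) = -220/(24 + (3 + (-6 + 6)*1)) = -220/(24 + (3 + 0*1)) = -220/(24 + (3 + 0)) = -220/(24 + 3) = -220/27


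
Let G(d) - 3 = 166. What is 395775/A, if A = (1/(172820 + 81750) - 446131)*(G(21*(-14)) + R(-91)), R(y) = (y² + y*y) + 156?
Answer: -33584147250/639294360037801 ≈ -5.2533e-5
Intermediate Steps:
G(d) = 169 (G(d) = 3 + 166 = 169)
R(y) = 156 + 2*y² (R(y) = (y² + y²) + 156 = 2*y² + 156 = 156 + 2*y²)
A = -1917883080113403/254570 (A = (1/(172820 + 81750) - 446131)*(169 + (156 + 2*(-91)²)) = (1/254570 - 446131)*(169 + (156 + 2*8281)) = (1/254570 - 446131)*(169 + (156 + 16562)) = -113571568669*(169 + 16718)/254570 = -113571568669/254570*16887 = -1917883080113403/254570 ≈ -7.5338e+9)
395775/A = 395775/(-1917883080113403/254570) = 395775*(-254570/1917883080113403) = -33584147250/639294360037801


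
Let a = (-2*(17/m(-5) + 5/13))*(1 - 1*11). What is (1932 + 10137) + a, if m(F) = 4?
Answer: 158102/13 ≈ 12162.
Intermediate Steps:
a = 1205/13 (a = (-2*(17/4 + 5/13))*(1 - 1*11) = (-2*(17*(¼) + 5*(1/13)))*(1 - 11) = -2*(17/4 + 5/13)*(-10) = -2*241/52*(-10) = -241/26*(-10) = 1205/13 ≈ 92.692)
(1932 + 10137) + a = (1932 + 10137) + 1205/13 = 12069 + 1205/13 = 158102/13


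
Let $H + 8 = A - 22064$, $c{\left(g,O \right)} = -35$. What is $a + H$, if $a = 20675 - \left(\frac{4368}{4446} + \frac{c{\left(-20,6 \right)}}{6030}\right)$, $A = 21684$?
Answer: $\frac{464833939}{22914} \approx 20286.0$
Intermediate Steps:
$H = -388$ ($H = -8 + \left(21684 - 22064\right) = -8 - 380 = -388$)
$a = \frac{473724571}{22914}$ ($a = 20675 - \left(\frac{4368}{4446} - \frac{35}{6030}\right) = 20675 - \left(4368 \cdot \frac{1}{4446} - \frac{7}{1206}\right) = 20675 - \left(\frac{56}{57} - \frac{7}{1206}\right) = 20675 - \frac{22379}{22914} = \frac{473724571}{22914} \approx 20674.0$)
$a + H = \frac{473724571}{22914} - 388 = \frac{464833939}{22914}$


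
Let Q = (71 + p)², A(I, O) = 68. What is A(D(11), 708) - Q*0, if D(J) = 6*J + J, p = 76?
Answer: 68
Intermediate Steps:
D(J) = 7*J
Q = 21609 (Q = (71 + 76)² = 147² = 21609)
A(D(11), 708) - Q*0 = 68 - 21609*0 = 68 - 1*0 = 68 + 0 = 68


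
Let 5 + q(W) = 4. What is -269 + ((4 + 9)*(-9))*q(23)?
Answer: -152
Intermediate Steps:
q(W) = -1 (q(W) = -5 + 4 = -1)
-269 + ((4 + 9)*(-9))*q(23) = -269 + ((4 + 9)*(-9))*(-1) = -269 + (13*(-9))*(-1) = -269 - 117*(-1) = -269 + 117 = -152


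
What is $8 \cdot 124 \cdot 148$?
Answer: $146816$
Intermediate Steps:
$8 \cdot 124 \cdot 148 = 992 \cdot 148 = 146816$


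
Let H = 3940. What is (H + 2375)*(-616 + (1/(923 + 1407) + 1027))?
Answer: 1209487953/466 ≈ 2.5955e+6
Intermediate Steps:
(H + 2375)*(-616 + (1/(923 + 1407) + 1027)) = (3940 + 2375)*(-616 + (1/(923 + 1407) + 1027)) = 6315*(-616 + (1/2330 + 1027)) = 6315*(-616 + 2392911/2330) = 6315*(957631/2330) = 1209487953/466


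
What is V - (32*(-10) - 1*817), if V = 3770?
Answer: 4907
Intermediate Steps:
V - (32*(-10) - 1*817) = 3770 - (32*(-10) - 1*817) = 3770 - (-320 - 817) = 3770 - 1*(-1137) = 3770 + 1137 = 4907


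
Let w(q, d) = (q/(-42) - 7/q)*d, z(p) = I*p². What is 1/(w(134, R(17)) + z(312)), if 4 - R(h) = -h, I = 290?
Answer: 134/3782778715 ≈ 3.5424e-8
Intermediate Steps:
z(p) = 290*p²
R(h) = 4 + h (R(h) = 4 - (-1)*h = 4 + h)
w(q, d) = d*(-7/q - q/42) (w(q, d) = (q*(-1/42) - 7/q)*d = (-q/42 - 7/q)*d = (-7/q - q/42)*d = d*(-7/q - q/42))
1/(w(134, R(17)) + z(312)) = 1/(-1/42*(4 + 17)*(294 + 134²)/134 + 290*312²) = 1/(-1/42*21*1/134*(294 + 17956) + 290*97344) = 1/(-1/42*21*1/134*18250 + 28229760) = 1/(-9125/134 + 28229760) = 1/(3782778715/134) = 134/3782778715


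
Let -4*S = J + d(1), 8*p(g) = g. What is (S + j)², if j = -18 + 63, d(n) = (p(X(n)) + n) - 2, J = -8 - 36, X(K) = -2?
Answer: 811801/256 ≈ 3171.1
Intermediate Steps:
J = -44
p(g) = g/8
d(n) = -9/4 + n (d(n) = ((⅛)*(-2) + n) - 2 = (-¼ + n) - 2 = -9/4 + n)
S = 181/16 (S = -(-44 + (-9/4 + 1))/4 = -(-44 - 5/4)/4 = -¼*(-181/4) = 181/16 ≈ 11.313)
j = 45
(S + j)² = (181/16 + 45)² = (901/16)² = 811801/256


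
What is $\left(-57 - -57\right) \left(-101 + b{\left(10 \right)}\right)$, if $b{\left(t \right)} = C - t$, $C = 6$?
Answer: $0$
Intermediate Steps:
$b{\left(t \right)} = 6 - t$
$\left(-57 - -57\right) \left(-101 + b{\left(10 \right)}\right) = \left(-57 - -57\right) \left(-101 + \left(6 - 10\right)\right) = \left(-57 + 57\right) \left(-101 + \left(6 - 10\right)\right) = 0 \left(-101 - 4\right) = 0 \left(-105\right) = 0$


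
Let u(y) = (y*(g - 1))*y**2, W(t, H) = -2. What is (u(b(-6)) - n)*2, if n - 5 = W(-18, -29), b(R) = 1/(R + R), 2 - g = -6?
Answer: -5191/864 ≈ -6.0081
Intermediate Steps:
g = 8 (g = 2 - 1*(-6) = 2 + 6 = 8)
b(R) = 1/(2*R)
n = 3 (n = 5 - 2 = 3)
u(y) = 7*y**3 (u(y) = (y*(8 - 1))*y**2 = (y*7)*y**2 = (7*y)*y**2 = 7*y**3)
(u(b(-6)) - n)*2 = (7*((1/2)/(-6))**3 - 1*3)*2 = (7*((1/2)*(-1/6))**3 - 3)*2 = (7*(-1/12)**3 - 3)*2 = (7*(-1/1728) - 3)*2 = (-7/1728 - 3)*2 = -5191/1728*2 = -5191/864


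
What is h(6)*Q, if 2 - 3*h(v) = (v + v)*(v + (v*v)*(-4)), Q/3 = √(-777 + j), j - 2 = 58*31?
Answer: 1658*√1023 ≈ 53030.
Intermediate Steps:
j = 1800 (j = 2 + 58*31 = 2 + 1798 = 1800)
Q = 3*√1023 (Q = 3*√(-777 + 1800) = 3*√1023 ≈ 95.953)
h(v) = ⅔ - 2*v*(v - 4*v²)/3 (h(v) = ⅔ - (v + v)*(v + (v*v)*(-4))/3 = ⅔ - 2*v*(v + v²*(-4))/3 = ⅔ - 2*v*(v - 4*v²)/3)
h(6)*Q = (⅔ - ⅔*6² + (8/3)*6³)*(3*√1023) = (⅔ - ⅔*36 + (8/3)*216)*(3*√1023) = (⅔ - 24 + 576)*(3*√1023) = 1658*(3*√1023)/3 = 1658*√1023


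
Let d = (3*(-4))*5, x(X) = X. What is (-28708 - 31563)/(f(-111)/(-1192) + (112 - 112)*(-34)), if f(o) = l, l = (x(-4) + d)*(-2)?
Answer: 8980379/16 ≈ 5.6127e+5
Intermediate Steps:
d = -60 (d = -12*5 = -60)
l = 128 (l = (-4 - 60)*(-2) = -64*(-2) = 128)
f(o) = 128
(-28708 - 31563)/(f(-111)/(-1192) + (112 - 112)*(-34)) = (-28708 - 31563)/(128/(-1192) + (112 - 112)*(-34)) = -60271/(128*(-1/1192) + 0*(-34)) = -60271/(-16/149 + 0) = -60271/(-16/149) = -60271*(-149/16) = 8980379/16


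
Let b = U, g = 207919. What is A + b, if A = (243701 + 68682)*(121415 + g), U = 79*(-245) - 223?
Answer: 102878323344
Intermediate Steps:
U = -19578 (U = -19355 - 223 = -19578)
A = 102878342922 (A = (243701 + 68682)*(121415 + 207919) = 312383*329334 = 102878342922)
b = -19578
A + b = 102878342922 - 19578 = 102878323344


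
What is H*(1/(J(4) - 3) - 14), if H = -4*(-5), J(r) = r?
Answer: -260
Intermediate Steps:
H = 20
H*(1/(J(4) - 3) - 14) = 20*(1/(4 - 3) - 14) = 20*(1/1 - 14) = 20*(1 - 14) = 20*(-13) = -260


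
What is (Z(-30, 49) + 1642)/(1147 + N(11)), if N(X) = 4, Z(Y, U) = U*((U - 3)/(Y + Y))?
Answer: 48133/34530 ≈ 1.3939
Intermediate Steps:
Z(Y, U) = U*(-3 + U)/(2*Y) (Z(Y, U) = U*((-3 + U)/((2*Y))) = U*((-3 + U)*(1/(2*Y))) = U*((-3 + U)/(2*Y)) = U*(-3 + U)/(2*Y))
(Z(-30, 49) + 1642)/(1147 + N(11)) = ((½)*49*(-3 + 49)/(-30) + 1642)/(1147 + 4) = ((½)*49*(-1/30)*46 + 1642)/1151 = (-1127/30 + 1642)*(1/1151) = (48133/30)*(1/1151) = 48133/34530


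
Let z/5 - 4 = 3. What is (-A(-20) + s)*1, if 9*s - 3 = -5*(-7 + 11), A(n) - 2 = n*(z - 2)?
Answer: 5905/9 ≈ 656.11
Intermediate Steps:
z = 35 (z = 20 + 5*3 = 20 + 15 = 35)
A(n) = 2 + 33*n (A(n) = 2 + n*(35 - 2) = 2 + n*33 = 2 + 33*n)
s = -17/9 (s = 1/3 + (-5*(-7 + 11))/9 = 1/3 + (-5*4)/9 = 1/3 + (1/9)*(-20) = 1/3 - 20/9 = -17/9 ≈ -1.8889)
(-A(-20) + s)*1 = (-(2 + 33*(-20)) - 17/9)*1 = (-(2 - 660) - 17/9)*1 = (-1*(-658) - 17/9)*1 = (658 - 17/9)*1 = (5905/9)*1 = 5905/9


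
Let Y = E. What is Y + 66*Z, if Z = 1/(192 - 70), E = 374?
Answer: 22847/61 ≈ 374.54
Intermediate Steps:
Y = 374
Z = 1/122 ≈ 0.0081967
Y + 66*Z = 374 + 66*(1/122) = 374 + 33/61 = 22847/61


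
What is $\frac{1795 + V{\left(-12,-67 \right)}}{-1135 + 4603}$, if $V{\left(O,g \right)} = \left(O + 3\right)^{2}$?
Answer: $\frac{469}{867} \approx 0.54095$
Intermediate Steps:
$V{\left(O,g \right)} = \left(3 + O\right)^{2}$
$\frac{1795 + V{\left(-12,-67 \right)}}{-1135 + 4603} = \frac{1795 + \left(3 - 12\right)^{2}}{-1135 + 4603} = \frac{1795 + \left(-9\right)^{2}}{3468} = \left(1795 + 81\right) \frac{1}{3468} = 1876 \cdot \frac{1}{3468} = \frac{469}{867}$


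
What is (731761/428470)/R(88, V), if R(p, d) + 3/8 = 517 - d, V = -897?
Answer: 2927044/2422783615 ≈ 0.0012081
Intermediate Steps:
R(p, d) = 4133/8 - d (R(p, d) = -3/8 + (517 - d) = 4133/8 - d)
(731761/428470)/R(88, V) = (731761/428470)/(4133/8 - 1*(-897)) = (731761*(1/428470))/(4133/8 + 897) = 731761/(428470*(11309/8)) = (731761/428470)*(8/11309) = 2927044/2422783615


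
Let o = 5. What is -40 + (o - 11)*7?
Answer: -82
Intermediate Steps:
-40 + (o - 11)*7 = -40 + (5 - 11)*7 = -40 - 6*7 = -40 - 42 = -82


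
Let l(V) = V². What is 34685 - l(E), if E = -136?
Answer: 16189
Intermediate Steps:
34685 - l(E) = 34685 - 1*(-136)² = 34685 - 1*18496 = 34685 - 18496 = 16189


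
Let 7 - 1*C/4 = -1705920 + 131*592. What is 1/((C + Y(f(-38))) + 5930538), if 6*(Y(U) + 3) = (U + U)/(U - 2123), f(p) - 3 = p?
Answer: 6474/80562682625 ≈ 8.0360e-8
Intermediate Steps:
f(p) = 3 + p
C = 6513500 (C = 28 - 4*(-1705920 + 131*592) = 28 - 4*(-1705920 + 77552) = 28 - 4*(-1628368) = 28 + 6513472 = 6513500)
Y(U) = -3 + U/(3*(-2123 + U)) (Y(U) = -3 + ((U + U)/(U - 2123))/6 = -3 + ((2*U)/(-2123 + U))/6 = -3 + (2*U/(-2123 + U))/6 = -3 + U/(3*(-2123 + U)))
1/((C + Y(f(-38))) + 5930538) = 1/((6513500 + (19107 - 8*(3 - 38))/(3*(-2123 + (3 - 38)))) + 5930538) = 1/((6513500 + (19107 - 8*(-35))/(3*(-2123 - 35))) + 5930538) = 1/((6513500 + (1/3)*(19107 + 280)/(-2158)) + 5930538) = 1/((6513500 + (1/3)*(-1/2158)*19387) + 5930538) = 1/((6513500 - 19387/6474) + 5930538) = 1/(42168379613/6474 + 5930538) = 1/(80562682625/6474) = 6474/80562682625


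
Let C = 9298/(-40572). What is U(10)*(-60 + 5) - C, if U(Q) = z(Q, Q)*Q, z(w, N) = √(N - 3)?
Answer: 4649/20286 - 550*√7 ≈ -1454.9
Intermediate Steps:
C = -4649/20286 (C = 9298*(-1/40572) = -4649/20286 ≈ -0.22917)
z(w, N) = √(-3 + N)
U(Q) = Q*√(-3 + Q) (U(Q) = √(-3 + Q)*Q = Q*√(-3 + Q))
U(10)*(-60 + 5) - C = (10*√(-3 + 10))*(-60 + 5) - 1*(-4649/20286) = (10*√7)*(-55) + 4649/20286 = -550*√7 + 4649/20286 = 4649/20286 - 550*√7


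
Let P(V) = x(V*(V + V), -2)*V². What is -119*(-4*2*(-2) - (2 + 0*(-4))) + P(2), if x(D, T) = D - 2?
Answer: -1642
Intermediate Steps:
x(D, T) = -2 + D
P(V) = V²*(-2 + 2*V²) (P(V) = (-2 + V*(V + V))*V² = (-2 + V*(2*V))*V² = (-2 + 2*V²)*V² = V²*(-2 + 2*V²))
-119*(-4*2*(-2) - (2 + 0*(-4))) + P(2) = -119*(-4*2*(-2) - (2 + 0*(-4))) + 2*2²*(-1 + 2²) = -119*(-8*(-2) - (2 + 0)) + 2*4*(-1 + 4) = -119*(16 - 1*2) + 2*4*3 = -119*(16 - 2) + 24 = -119*14 + 24 = -1666 + 24 = -1642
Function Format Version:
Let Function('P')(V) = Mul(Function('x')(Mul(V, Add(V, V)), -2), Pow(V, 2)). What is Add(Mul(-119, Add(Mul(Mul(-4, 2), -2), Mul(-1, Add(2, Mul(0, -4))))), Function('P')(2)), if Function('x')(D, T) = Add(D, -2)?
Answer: -1642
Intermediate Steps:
Function('x')(D, T) = Add(-2, D)
Function('P')(V) = Mul(Pow(V, 2), Add(-2, Mul(2, Pow(V, 2)))) (Function('P')(V) = Mul(Add(-2, Mul(V, Add(V, V))), Pow(V, 2)) = Mul(Add(-2, Mul(V, Mul(2, V))), Pow(V, 2)) = Mul(Add(-2, Mul(2, Pow(V, 2))), Pow(V, 2)) = Mul(Pow(V, 2), Add(-2, Mul(2, Pow(V, 2)))))
Add(Mul(-119, Add(Mul(Mul(-4, 2), -2), Mul(-1, Add(2, Mul(0, -4))))), Function('P')(2)) = Add(Mul(-119, Add(Mul(Mul(-4, 2), -2), Mul(-1, Add(2, Mul(0, -4))))), Mul(2, Pow(2, 2), Add(-1, Pow(2, 2)))) = Add(Mul(-119, Add(Mul(-8, -2), Mul(-1, Add(2, 0)))), Mul(2, 4, Add(-1, 4))) = Add(Mul(-119, Add(16, Mul(-1, 2))), Mul(2, 4, 3)) = Add(Mul(-119, Add(16, -2)), 24) = Add(Mul(-119, 14), 24) = Add(-1666, 24) = -1642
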